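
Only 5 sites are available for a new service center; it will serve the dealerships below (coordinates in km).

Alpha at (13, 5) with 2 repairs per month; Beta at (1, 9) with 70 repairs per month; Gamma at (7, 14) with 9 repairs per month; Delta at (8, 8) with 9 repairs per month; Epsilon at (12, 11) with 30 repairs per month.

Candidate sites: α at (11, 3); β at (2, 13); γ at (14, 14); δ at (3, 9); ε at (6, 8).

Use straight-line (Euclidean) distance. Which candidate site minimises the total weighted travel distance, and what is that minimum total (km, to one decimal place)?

Total weighted distance at each candidate:
  α (11, 3): total = 1221.7
  β (2, 13): total = 737.9
  γ (14, 14): total = 1240.6
  δ (3, 9): total = 541.6
  ε (6, 8): total = 646.2
Minimum is at δ with total 541.6 km.

δ, total 541.6 km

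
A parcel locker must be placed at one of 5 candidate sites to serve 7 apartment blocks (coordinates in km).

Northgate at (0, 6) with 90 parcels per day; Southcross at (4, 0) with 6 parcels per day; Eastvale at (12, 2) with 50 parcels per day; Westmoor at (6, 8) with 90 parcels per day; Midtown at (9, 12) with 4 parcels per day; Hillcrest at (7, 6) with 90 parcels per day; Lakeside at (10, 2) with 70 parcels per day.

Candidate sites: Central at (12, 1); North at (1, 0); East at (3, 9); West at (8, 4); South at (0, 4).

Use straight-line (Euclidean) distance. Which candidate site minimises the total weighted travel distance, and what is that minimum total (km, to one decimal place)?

West, total 1833.7 km

Total weighted distance at each candidate:
  Central (12, 1): total = 2936.7
  North (1, 0): total = 3440.3
  East (3, 9): total = 2460.7
  West (8, 4): total = 1833.7
  South (0, 4): total = 2888.5
Minimum is at West with total 1833.7 km.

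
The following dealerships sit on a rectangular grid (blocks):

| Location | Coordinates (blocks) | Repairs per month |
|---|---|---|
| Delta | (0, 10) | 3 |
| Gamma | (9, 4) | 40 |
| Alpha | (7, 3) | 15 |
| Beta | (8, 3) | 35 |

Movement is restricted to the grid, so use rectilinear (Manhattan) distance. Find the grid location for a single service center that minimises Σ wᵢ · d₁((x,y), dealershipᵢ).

Manhattan distance separates: Σwᵢ(|x−xᵢ|+|y−yᵢ|) = Σwᵢ|x−xᵢ| + Σwᵢ|y−yᵢ|, so x and y are optimised independently as 1-D weighted medians.
Total weight W = 93; half = 46.5.
x-coordinate, sorted with cumulative weight:
  x=0 (Delta, w=3) cum 3
  x=7 (Alpha, w=15) cum 18
  x=8 (Beta, w=35) cum 53  ← median
  x=9 (Gamma, w=40) cum 93
⇒ x* = 8
y-coordinate, sorted with cumulative weight:
  y=3 (Alpha, w=15) cum 15
  y=3 (Beta, w=35) cum 50  ← median
  y=4 (Gamma, w=40) cum 90
  y=10 (Delta, w=3) cum 93
⇒ y* = 3

(8, 3)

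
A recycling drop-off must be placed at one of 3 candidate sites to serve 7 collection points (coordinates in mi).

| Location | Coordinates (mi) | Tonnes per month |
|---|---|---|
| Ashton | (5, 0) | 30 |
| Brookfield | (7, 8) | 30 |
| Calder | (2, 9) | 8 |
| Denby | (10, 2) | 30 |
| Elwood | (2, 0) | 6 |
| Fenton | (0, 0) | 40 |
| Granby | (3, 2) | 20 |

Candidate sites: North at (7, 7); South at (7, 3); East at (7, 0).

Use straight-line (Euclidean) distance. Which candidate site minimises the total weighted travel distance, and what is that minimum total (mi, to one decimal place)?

South, total 837.6 mi

Total weighted distance at each candidate:
  North (7, 7): total = 1042.1
  South (7, 3): total = 837.6
  East (7, 0): total = 890.0
Minimum is at South with total 837.6 mi.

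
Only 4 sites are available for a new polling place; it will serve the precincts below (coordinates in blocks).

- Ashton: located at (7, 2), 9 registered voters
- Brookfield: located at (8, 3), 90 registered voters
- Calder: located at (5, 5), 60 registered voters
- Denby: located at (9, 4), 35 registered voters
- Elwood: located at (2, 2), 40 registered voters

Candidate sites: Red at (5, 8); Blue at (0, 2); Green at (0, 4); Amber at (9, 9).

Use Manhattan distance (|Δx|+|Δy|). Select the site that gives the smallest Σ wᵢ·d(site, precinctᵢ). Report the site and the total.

Red, total 1612 blocks

Total weighted distance at each candidate:
  Red (5, 8): total = 1612
  Blue (0, 2): total = 1818
  Green (0, 4): total = 1726
  Amber (9, 9): total = 1926
Minimum is at Red with total 1612 blocks.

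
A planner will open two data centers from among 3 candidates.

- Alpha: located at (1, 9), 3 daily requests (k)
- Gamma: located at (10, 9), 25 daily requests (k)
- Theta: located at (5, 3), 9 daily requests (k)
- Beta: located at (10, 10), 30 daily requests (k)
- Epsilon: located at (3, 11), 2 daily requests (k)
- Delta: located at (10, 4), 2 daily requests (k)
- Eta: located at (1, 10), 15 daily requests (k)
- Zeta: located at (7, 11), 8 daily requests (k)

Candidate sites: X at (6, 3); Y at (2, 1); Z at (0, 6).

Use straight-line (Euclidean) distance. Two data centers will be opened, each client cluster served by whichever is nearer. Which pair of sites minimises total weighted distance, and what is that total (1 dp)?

Evaluate every pair (each demand assigned to the nearer of the two):
  {X, Z}: total = 586.9
  {X, Y}: total = 673.4
  {Y, Z}: total = 785.5
Best pair: {X, Z} with total 586.9.

{X, Z}, total 586.9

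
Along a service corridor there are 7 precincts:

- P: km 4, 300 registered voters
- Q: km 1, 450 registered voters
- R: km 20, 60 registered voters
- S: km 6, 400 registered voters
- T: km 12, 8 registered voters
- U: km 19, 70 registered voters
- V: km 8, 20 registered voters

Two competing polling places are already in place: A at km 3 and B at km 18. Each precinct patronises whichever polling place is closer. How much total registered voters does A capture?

The indifferent point is the midpoint (3+18)/2 = 10.5; precincts left of it (closer to A at 3) go to A, those right go to B.
  Q at 1 (w=450) → A
  P at 4 (w=300) → A
  S at 6 (w=400) → A
  V at 8 (w=20) → A
  T at 12 (w=8) → B
  U at 19 (w=70) → B
  R at 20 (w=60) → B
A captures 1170; B captures 138.

1170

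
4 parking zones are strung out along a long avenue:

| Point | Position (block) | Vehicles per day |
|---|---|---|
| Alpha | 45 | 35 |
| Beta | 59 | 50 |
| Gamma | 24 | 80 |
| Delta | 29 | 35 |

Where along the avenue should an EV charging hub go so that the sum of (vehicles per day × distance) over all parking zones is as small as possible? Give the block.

For a sum of weighted absolute distances on a line, the optimum is the weighted median (not the mean). Total weight W = 200; half-weight = 100.
Sort by position and accumulate weight:
  block 24 (Gamma, w=80) → cum 80
  block 29 (Delta, w=35) → cum 115  ≥ 100 → median here
  block 45 (Alpha, w=35) → cum 150
  block 59 (Beta, w=50) → cum 200
Optimal location: block 29.

x = 29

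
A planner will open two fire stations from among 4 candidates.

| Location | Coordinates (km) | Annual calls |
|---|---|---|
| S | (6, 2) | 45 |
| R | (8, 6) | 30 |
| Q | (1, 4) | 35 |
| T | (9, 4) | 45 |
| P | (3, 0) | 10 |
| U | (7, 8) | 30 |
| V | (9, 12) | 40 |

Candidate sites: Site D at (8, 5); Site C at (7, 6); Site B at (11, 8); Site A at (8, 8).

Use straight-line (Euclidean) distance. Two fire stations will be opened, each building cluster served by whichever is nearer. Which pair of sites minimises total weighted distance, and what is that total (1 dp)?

{Site D, Site A}, total 769.0

Evaluate every pair (each demand assigned to the nearer of the two):
  {Site D, Site A}: total = 769.0
  {Site C, Site A}: total = 831.2
  {Site D, Site B}: total = 847.8
  {Site D, Site C}: total = 860.9
  {Site C, Site B}: total = 875.2
  {Site B, Site A}: total = 1101.6
Best pair: {Site D, Site A} with total 769.0.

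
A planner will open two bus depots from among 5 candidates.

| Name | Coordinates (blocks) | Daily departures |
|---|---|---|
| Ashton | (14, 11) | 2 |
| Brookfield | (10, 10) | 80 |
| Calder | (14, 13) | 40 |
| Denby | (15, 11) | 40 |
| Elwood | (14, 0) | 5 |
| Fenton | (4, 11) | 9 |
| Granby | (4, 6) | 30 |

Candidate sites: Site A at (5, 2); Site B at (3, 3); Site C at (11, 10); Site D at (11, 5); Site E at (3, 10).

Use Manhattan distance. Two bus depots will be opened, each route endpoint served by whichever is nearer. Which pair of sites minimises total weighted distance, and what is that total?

{Site C, Site E}, total 761

Evaluate every pair (each demand assigned to the nearer of the two):
  {Site C, Site E}: total = 761
  {Site B, Site C}: total = 785
  {Site A, Site C}: total = 805
  {Site C, Site D}: total = 880
  {Site D, Site E}: total = 1546
  {Site B, Site D}: total = 1579
  {Site A, Site D}: total = 1618
  {Site B, Site E}: total = 1872
  {Site A, Site E}: total = 1887
  {Site A, Site B}: total = 2892
Best pair: {Site C, Site E} with total 761.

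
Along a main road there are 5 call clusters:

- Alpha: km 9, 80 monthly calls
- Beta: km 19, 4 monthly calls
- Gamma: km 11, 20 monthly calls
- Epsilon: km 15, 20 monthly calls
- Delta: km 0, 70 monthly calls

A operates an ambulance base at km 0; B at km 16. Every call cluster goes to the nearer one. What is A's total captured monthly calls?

The indifferent point is the midpoint (0+16)/2 = 8; call clusters left of it (closer to A at 0) go to A, those right go to B.
  Delta at 0 (w=70) → A
  Alpha at 9 (w=80) → B
  Gamma at 11 (w=20) → B
  Epsilon at 15 (w=20) → B
  Beta at 19 (w=4) → B
A captures 70; B captures 124.

70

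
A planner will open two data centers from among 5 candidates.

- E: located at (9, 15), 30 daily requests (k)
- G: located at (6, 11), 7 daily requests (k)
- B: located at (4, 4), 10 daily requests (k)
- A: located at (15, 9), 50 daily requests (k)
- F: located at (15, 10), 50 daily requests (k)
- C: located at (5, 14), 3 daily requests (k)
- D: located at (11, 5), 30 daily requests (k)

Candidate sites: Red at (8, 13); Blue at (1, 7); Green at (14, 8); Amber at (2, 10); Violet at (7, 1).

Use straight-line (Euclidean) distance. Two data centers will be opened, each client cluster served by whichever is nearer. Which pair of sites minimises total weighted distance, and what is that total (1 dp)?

{Red, Green}, total 504.6

Evaluate every pair (each demand assigned to the nearer of the two):
  {Red, Green}: total = 504.6
  {Green, Amber}: total = 675.0
  {Blue, Green}: total = 679.3
  {Green, Violet}: total = 702.5
  {Red, Violet}: total = 1092.4
  {Red, Blue}: total = 1179.0
  {Red, Amber}: total = 1199.8
  {Amber, Violet}: total = 1681.8
  {Blue, Violet}: total = 1788.3
  {Blue, Amber}: total = 1952.2
Best pair: {Red, Green} with total 504.6.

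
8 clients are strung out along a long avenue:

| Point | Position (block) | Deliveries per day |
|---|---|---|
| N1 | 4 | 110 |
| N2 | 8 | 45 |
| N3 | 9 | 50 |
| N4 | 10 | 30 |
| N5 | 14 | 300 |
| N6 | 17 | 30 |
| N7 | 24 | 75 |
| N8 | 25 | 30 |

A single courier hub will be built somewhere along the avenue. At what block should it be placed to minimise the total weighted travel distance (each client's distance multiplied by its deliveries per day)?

For a sum of weighted absolute distances on a line, the optimum is the weighted median (not the mean). Total weight W = 670; half-weight = 335.
Sort by position and accumulate weight:
  block 4 (N1, w=110) → cum 110
  block 8 (N2, w=45) → cum 155
  block 9 (N3, w=50) → cum 205
  block 10 (N4, w=30) → cum 235
  block 14 (N5, w=300) → cum 535  ≥ 335 → median here
  block 17 (N6, w=30) → cum 565
  block 24 (N7, w=75) → cum 640
  block 25 (N8, w=30) → cum 670
Optimal location: block 14.

x = 14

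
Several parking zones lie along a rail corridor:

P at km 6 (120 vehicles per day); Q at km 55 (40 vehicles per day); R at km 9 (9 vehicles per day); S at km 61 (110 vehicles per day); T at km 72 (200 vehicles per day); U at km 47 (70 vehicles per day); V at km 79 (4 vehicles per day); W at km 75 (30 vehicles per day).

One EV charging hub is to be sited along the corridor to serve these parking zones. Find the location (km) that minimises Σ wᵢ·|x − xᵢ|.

For a sum of weighted absolute distances on a line, the optimum is the weighted median (not the mean). Total weight W = 583; half-weight = 291.5.
Sort by position and accumulate weight:
  km 6 (P, w=120) → cum 120
  km 9 (R, w=9) → cum 129
  km 47 (U, w=70) → cum 199
  km 55 (Q, w=40) → cum 239
  km 61 (S, w=110) → cum 349  ≥ 291.5 → median here
  km 72 (T, w=200) → cum 549
  km 75 (W, w=30) → cum 579
  km 79 (V, w=4) → cum 583
Optimal location: km 61.

x = 61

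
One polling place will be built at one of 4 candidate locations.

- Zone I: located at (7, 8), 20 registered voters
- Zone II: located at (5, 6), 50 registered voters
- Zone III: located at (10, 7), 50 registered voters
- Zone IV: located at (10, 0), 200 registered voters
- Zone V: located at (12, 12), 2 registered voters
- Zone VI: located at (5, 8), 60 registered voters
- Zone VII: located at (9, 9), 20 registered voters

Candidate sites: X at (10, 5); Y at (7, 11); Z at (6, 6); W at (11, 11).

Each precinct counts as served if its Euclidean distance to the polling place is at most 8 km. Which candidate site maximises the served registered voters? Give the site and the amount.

X, covering 402

Coverage radius r = 8 km; a point is covered iff (Δx)²+(Δy)² ≤ 8² = 64.
  X (10, 5): covers {Zone I, Zone II, Zone III, Zone IV, Zone V, Zone VI, Zone VII} → 402
  Y (7, 11): covers {Zone I, Zone II, Zone III, Zone V, Zone VI, Zone VII} → 202
  Z (6, 6): covers {Zone I, Zone II, Zone III, Zone IV, Zone VI, Zone VII} → 400
  W (11, 11): covers {Zone I, Zone II, Zone III, Zone V, Zone VI, Zone VII} → 202
Maximum coverage at X: 402 registered voters.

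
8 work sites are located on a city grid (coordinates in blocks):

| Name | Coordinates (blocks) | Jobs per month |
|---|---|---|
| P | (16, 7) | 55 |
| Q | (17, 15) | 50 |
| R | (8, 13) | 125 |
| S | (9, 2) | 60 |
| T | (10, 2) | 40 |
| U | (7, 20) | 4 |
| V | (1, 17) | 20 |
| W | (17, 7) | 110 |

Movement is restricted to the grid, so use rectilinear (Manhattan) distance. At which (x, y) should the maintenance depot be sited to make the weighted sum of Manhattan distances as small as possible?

(10, 7)

Manhattan distance separates: Σwᵢ(|x−xᵢ|+|y−yᵢ|) = Σwᵢ|x−xᵢ| + Σwᵢ|y−yᵢ|, so x and y are optimised independently as 1-D weighted medians.
Total weight W = 464; half = 232.
x-coordinate, sorted with cumulative weight:
  x=1 (V, w=20) cum 20
  x=7 (U, w=4) cum 24
  x=8 (R, w=125) cum 149
  x=9 (S, w=60) cum 209
  x=10 (T, w=40) cum 249  ← median
  x=16 (P, w=55) cum 304
  x=17 (Q, w=50) cum 354
  x=17 (W, w=110) cum 464
⇒ x* = 10
y-coordinate, sorted with cumulative weight:
  y=2 (S, w=60) cum 60
  y=2 (T, w=40) cum 100
  y=7 (P, w=55) cum 155
  y=7 (W, w=110) cum 265  ← median
  y=13 (R, w=125) cum 390
  y=15 (Q, w=50) cum 440
  y=17 (V, w=20) cum 460
  y=20 (U, w=4) cum 464
⇒ y* = 7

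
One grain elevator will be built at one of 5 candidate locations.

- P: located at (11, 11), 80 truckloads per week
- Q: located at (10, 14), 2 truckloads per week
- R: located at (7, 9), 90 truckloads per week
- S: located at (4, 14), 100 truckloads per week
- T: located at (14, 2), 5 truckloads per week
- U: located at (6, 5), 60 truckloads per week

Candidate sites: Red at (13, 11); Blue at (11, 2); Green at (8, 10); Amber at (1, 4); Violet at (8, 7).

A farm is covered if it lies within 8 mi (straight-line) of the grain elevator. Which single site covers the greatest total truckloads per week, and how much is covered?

Coverage radius r = 8 mi; a point is covered iff (Δx)²+(Δy)² ≤ 8² = 64.
  Red (13, 11): covers {P, Q, R} → 172
  Blue (11, 2): covers {T, U} → 65
  Green (8, 10): covers {P, Q, R, S, U} → 332
  Amber (1, 4): covers {R, U} → 150
  Violet (8, 7): covers {P, Q, R, T, U} → 237
Maximum coverage at Green: 332 truckloads per week.

Green, covering 332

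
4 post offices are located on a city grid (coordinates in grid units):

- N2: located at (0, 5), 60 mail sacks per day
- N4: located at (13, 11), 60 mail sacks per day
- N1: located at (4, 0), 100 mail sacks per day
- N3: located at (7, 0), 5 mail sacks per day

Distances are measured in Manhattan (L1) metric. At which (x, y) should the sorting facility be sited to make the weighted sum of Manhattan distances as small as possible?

(4, 5)

Manhattan distance separates: Σwᵢ(|x−xᵢ|+|y−yᵢ|) = Σwᵢ|x−xᵢ| + Σwᵢ|y−yᵢ|, so x and y are optimised independently as 1-D weighted medians.
Total weight W = 225; half = 112.5.
x-coordinate, sorted with cumulative weight:
  x=0 (N2, w=60) cum 60
  x=4 (N1, w=100) cum 160  ← median
  x=7 (N3, w=5) cum 165
  x=13 (N4, w=60) cum 225
⇒ x* = 4
y-coordinate, sorted with cumulative weight:
  y=0 (N1, w=100) cum 100
  y=0 (N3, w=5) cum 105
  y=5 (N2, w=60) cum 165  ← median
  y=11 (N4, w=60) cum 225
⇒ y* = 5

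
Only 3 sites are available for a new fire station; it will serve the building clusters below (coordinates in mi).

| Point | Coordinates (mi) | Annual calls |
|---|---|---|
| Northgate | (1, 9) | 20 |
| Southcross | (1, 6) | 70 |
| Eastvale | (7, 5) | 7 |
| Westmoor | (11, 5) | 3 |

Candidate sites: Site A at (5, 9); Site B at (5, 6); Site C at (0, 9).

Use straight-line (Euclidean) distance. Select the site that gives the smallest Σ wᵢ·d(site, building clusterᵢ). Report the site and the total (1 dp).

Site C, total 332.9 mi

Total weighted distance at each candidate:
  Site A (5, 9): total = 482.9
  Site B (5, 6): total = 413.9
  Site C (0, 9): total = 332.9
Minimum is at Site C with total 332.9 mi.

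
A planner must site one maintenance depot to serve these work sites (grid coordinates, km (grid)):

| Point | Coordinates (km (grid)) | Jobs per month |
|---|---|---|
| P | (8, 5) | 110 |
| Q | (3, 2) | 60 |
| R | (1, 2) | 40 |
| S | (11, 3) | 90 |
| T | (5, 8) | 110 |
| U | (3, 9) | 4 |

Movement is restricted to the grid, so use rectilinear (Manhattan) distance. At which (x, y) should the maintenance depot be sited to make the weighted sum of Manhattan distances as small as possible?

Manhattan distance separates: Σwᵢ(|x−xᵢ|+|y−yᵢ|) = Σwᵢ|x−xᵢ| + Σwᵢ|y−yᵢ|, so x and y are optimised independently as 1-D weighted medians.
Total weight W = 414; half = 207.
x-coordinate, sorted with cumulative weight:
  x=1 (R, w=40) cum 40
  x=3 (Q, w=60) cum 100
  x=3 (U, w=4) cum 104
  x=5 (T, w=110) cum 214  ← median
  x=8 (P, w=110) cum 324
  x=11 (S, w=90) cum 414
⇒ x* = 5
y-coordinate, sorted with cumulative weight:
  y=2 (Q, w=60) cum 60
  y=2 (R, w=40) cum 100
  y=3 (S, w=90) cum 190
  y=5 (P, w=110) cum 300  ← median
  y=8 (T, w=110) cum 410
  y=9 (U, w=4) cum 414
⇒ y* = 5

(5, 5)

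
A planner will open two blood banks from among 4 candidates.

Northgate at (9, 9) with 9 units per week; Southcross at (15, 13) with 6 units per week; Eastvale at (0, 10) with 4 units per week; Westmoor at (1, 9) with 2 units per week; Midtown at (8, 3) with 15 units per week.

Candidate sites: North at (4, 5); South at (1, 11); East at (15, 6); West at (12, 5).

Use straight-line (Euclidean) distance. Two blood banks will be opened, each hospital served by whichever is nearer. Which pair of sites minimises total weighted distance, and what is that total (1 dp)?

{South, West}, total 173.0

Evaluate every pair (each demand assigned to the nearer of the two):
  {South, West}: total = 173.0
  {North, West}: total = 199.0
  {North, East}: total = 202.3
  {North, South}: total = 216.0
  {South, East}: total = 226.3
  {East, West}: total = 229.5
Best pair: {South, West} with total 173.0.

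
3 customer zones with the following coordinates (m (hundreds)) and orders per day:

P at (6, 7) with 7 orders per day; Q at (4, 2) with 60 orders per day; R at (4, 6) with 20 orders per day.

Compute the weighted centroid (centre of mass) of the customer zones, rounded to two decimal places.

The minimiser of Σwᵢ‖p−pᵢ‖² is the weighted centroid p* = (Σwᵢpᵢ)/(Σwᵢ).
Σwᵢ = 87.
Σwᵢxᵢ = 7·6 + 60·4 + 20·4 = 362.
Σwᵢyᵢ = 7·7 + 60·2 + 20·6 = 289.
x* = 362/87 = 4.16, y* = 289/87 = 3.32.

(4.16, 3.32)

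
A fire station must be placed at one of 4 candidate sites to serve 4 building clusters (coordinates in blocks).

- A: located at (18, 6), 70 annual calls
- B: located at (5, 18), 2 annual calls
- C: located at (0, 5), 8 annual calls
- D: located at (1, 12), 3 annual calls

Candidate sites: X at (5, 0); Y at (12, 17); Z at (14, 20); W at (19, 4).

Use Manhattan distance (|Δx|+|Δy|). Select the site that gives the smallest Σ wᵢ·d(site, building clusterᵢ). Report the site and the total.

Total weighted distance at each candidate:
  X (5, 0): total = 1494
  Y (12, 17): total = 1446
  Z (14, 20): total = 1577
  W (19, 4): total = 504
Minimum is at W with total 504 blocks.

W, total 504 blocks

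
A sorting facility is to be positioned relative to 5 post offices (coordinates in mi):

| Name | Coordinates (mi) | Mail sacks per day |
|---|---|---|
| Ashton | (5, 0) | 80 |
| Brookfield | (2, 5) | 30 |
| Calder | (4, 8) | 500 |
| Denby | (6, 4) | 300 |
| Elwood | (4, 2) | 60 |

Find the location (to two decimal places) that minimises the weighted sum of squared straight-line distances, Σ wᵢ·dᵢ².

The minimiser of Σwᵢ‖p−pᵢ‖² is the weighted centroid p* = (Σwᵢpᵢ)/(Σwᵢ).
Σwᵢ = 970.
Σwᵢxᵢ = 80·5 + 30·2 + 500·4 + 300·6 + 60·4 = 4500.
Σwᵢyᵢ = 80·0 + 30·5 + 500·8 + 300·4 + 60·2 = 5470.
x* = 4500/970 = 4.64, y* = 5470/970 = 5.64.

(4.64, 5.64)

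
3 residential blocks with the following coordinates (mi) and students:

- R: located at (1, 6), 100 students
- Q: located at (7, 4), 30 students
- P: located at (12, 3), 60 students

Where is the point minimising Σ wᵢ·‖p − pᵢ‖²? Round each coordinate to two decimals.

(5.42, 4.74)

The minimiser of Σwᵢ‖p−pᵢ‖² is the weighted centroid p* = (Σwᵢpᵢ)/(Σwᵢ).
Σwᵢ = 190.
Σwᵢxᵢ = 100·1 + 30·7 + 60·12 = 1030.
Σwᵢyᵢ = 100·6 + 30·4 + 60·3 = 900.
x* = 1030/190 = 5.42, y* = 900/190 = 4.74.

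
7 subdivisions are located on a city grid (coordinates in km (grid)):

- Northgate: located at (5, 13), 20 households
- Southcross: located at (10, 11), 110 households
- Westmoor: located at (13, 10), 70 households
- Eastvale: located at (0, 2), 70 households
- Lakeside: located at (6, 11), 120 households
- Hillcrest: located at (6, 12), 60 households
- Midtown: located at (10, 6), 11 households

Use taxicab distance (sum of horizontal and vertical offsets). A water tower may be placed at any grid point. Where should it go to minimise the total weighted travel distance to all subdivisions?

(6, 11)

Manhattan distance separates: Σwᵢ(|x−xᵢ|+|y−yᵢ|) = Σwᵢ|x−xᵢ| + Σwᵢ|y−yᵢ|, so x and y are optimised independently as 1-D weighted medians.
Total weight W = 461; half = 230.5.
x-coordinate, sorted with cumulative weight:
  x=0 (Eastvale, w=70) cum 70
  x=5 (Northgate, w=20) cum 90
  x=6 (Lakeside, w=120) cum 210
  x=6 (Hillcrest, w=60) cum 270  ← median
  x=10 (Southcross, w=110) cum 380
  x=10 (Midtown, w=11) cum 391
  x=13 (Westmoor, w=70) cum 461
⇒ x* = 6
y-coordinate, sorted with cumulative weight:
  y=2 (Eastvale, w=70) cum 70
  y=6 (Midtown, w=11) cum 81
  y=10 (Westmoor, w=70) cum 151
  y=11 (Southcross, w=110) cum 261  ← median
  y=11 (Lakeside, w=120) cum 381
  y=12 (Hillcrest, w=60) cum 441
  y=13 (Northgate, w=20) cum 461
⇒ y* = 11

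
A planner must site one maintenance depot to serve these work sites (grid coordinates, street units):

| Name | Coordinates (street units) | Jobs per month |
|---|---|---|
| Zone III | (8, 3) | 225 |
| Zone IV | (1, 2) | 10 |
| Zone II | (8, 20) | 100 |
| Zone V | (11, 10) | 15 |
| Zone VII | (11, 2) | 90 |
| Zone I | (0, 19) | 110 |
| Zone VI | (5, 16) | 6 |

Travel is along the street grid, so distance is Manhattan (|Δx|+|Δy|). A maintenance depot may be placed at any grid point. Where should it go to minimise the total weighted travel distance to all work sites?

Manhattan distance separates: Σwᵢ(|x−xᵢ|+|y−yᵢ|) = Σwᵢ|x−xᵢ| + Σwᵢ|y−yᵢ|, so x and y are optimised independently as 1-D weighted medians.
Total weight W = 556; half = 278.
x-coordinate, sorted with cumulative weight:
  x=0 (Zone I, w=110) cum 110
  x=1 (Zone IV, w=10) cum 120
  x=5 (Zone VI, w=6) cum 126
  x=8 (Zone III, w=225) cum 351  ← median
  x=8 (Zone II, w=100) cum 451
  x=11 (Zone V, w=15) cum 466
  x=11 (Zone VII, w=90) cum 556
⇒ x* = 8
y-coordinate, sorted with cumulative weight:
  y=2 (Zone IV, w=10) cum 10
  y=2 (Zone VII, w=90) cum 100
  y=3 (Zone III, w=225) cum 325  ← median
  y=10 (Zone V, w=15) cum 340
  y=16 (Zone VI, w=6) cum 346
  y=19 (Zone I, w=110) cum 456
  y=20 (Zone II, w=100) cum 556
⇒ y* = 3

(8, 3)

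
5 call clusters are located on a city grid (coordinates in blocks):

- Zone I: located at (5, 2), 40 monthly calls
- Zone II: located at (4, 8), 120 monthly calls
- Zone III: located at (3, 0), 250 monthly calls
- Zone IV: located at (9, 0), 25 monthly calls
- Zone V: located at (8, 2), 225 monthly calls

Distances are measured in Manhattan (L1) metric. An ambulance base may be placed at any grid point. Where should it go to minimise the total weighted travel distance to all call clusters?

Manhattan distance separates: Σwᵢ(|x−xᵢ|+|y−yᵢ|) = Σwᵢ|x−xᵢ| + Σwᵢ|y−yᵢ|, so x and y are optimised independently as 1-D weighted medians.
Total weight W = 660; half = 330.
x-coordinate, sorted with cumulative weight:
  x=3 (Zone III, w=250) cum 250
  x=4 (Zone II, w=120) cum 370  ← median
  x=5 (Zone I, w=40) cum 410
  x=8 (Zone V, w=225) cum 635
  x=9 (Zone IV, w=25) cum 660
⇒ x* = 4
y-coordinate, sorted with cumulative weight:
  y=0 (Zone III, w=250) cum 250
  y=0 (Zone IV, w=25) cum 275
  y=2 (Zone I, w=40) cum 315
  y=2 (Zone V, w=225) cum 540  ← median
  y=8 (Zone II, w=120) cum 660
⇒ y* = 2

(4, 2)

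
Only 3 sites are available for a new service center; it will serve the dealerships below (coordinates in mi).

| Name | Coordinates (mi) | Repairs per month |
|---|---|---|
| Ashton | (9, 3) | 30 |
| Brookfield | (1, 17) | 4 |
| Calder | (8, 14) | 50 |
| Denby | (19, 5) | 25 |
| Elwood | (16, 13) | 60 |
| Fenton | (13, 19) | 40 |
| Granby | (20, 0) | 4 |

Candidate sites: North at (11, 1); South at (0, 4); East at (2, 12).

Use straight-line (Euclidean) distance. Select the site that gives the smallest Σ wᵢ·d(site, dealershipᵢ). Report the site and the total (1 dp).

East, total 2588.5 mi

Total weighted distance at each candidate:
  North (11, 1): total = 2591.7
  South (0, 4): total = 3416.8
  East (2, 12): total = 2588.5
Minimum is at East with total 2588.5 mi.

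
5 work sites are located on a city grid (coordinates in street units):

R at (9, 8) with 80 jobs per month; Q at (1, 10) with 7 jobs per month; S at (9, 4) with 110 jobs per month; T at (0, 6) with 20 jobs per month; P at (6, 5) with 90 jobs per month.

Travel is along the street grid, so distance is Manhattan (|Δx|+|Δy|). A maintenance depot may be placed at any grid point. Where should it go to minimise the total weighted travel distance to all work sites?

(9, 5)

Manhattan distance separates: Σwᵢ(|x−xᵢ|+|y−yᵢ|) = Σwᵢ|x−xᵢ| + Σwᵢ|y−yᵢ|, so x and y are optimised independently as 1-D weighted medians.
Total weight W = 307; half = 153.5.
x-coordinate, sorted with cumulative weight:
  x=0 (T, w=20) cum 20
  x=1 (Q, w=7) cum 27
  x=6 (P, w=90) cum 117
  x=9 (R, w=80) cum 197  ← median
  x=9 (S, w=110) cum 307
⇒ x* = 9
y-coordinate, sorted with cumulative weight:
  y=4 (S, w=110) cum 110
  y=5 (P, w=90) cum 200  ← median
  y=6 (T, w=20) cum 220
  y=8 (R, w=80) cum 300
  y=10 (Q, w=7) cum 307
⇒ y* = 5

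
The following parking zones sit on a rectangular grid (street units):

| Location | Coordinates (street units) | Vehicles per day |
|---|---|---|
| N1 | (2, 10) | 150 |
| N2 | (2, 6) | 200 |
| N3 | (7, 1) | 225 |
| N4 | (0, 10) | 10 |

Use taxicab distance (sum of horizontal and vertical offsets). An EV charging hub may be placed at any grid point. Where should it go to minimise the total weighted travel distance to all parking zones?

Manhattan distance separates: Σwᵢ(|x−xᵢ|+|y−yᵢ|) = Σwᵢ|x−xᵢ| + Σwᵢ|y−yᵢ|, so x and y are optimised independently as 1-D weighted medians.
Total weight W = 585; half = 292.5.
x-coordinate, sorted with cumulative weight:
  x=0 (N4, w=10) cum 10
  x=2 (N1, w=150) cum 160
  x=2 (N2, w=200) cum 360  ← median
  x=7 (N3, w=225) cum 585
⇒ x* = 2
y-coordinate, sorted with cumulative weight:
  y=1 (N3, w=225) cum 225
  y=6 (N2, w=200) cum 425  ← median
  y=10 (N1, w=150) cum 575
  y=10 (N4, w=10) cum 585
⇒ y* = 6

(2, 6)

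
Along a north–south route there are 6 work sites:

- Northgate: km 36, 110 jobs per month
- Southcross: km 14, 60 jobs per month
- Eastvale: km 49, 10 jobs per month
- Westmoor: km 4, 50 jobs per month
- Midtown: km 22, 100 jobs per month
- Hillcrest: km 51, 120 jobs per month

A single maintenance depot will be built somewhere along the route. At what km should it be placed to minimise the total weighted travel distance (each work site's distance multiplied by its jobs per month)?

For a sum of weighted absolute distances on a line, the optimum is the weighted median (not the mean). Total weight W = 450; half-weight = 225.
Sort by position and accumulate weight:
  km 4 (Westmoor, w=50) → cum 50
  km 14 (Southcross, w=60) → cum 110
  km 22 (Midtown, w=100) → cum 210
  km 36 (Northgate, w=110) → cum 320  ≥ 225 → median here
  km 49 (Eastvale, w=10) → cum 330
  km 51 (Hillcrest, w=120) → cum 450
Optimal location: km 36.

x = 36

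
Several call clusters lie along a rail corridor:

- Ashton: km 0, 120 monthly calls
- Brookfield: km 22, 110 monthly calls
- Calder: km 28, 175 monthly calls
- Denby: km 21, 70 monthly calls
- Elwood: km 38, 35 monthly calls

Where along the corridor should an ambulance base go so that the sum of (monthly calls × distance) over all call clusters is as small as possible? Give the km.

x = 22

For a sum of weighted absolute distances on a line, the optimum is the weighted median (not the mean). Total weight W = 510; half-weight = 255.
Sort by position and accumulate weight:
  km 0 (Ashton, w=120) → cum 120
  km 21 (Denby, w=70) → cum 190
  km 22 (Brookfield, w=110) → cum 300  ≥ 255 → median here
  km 28 (Calder, w=175) → cum 475
  km 38 (Elwood, w=35) → cum 510
Optimal location: km 22.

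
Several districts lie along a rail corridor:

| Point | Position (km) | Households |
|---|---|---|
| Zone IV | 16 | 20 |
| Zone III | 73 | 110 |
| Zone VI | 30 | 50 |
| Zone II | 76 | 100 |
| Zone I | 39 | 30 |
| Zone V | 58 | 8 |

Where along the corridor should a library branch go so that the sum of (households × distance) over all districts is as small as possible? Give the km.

For a sum of weighted absolute distances on a line, the optimum is the weighted median (not the mean). Total weight W = 318; half-weight = 159.
Sort by position and accumulate weight:
  km 16 (Zone IV, w=20) → cum 20
  km 30 (Zone VI, w=50) → cum 70
  km 39 (Zone I, w=30) → cum 100
  km 58 (Zone V, w=8) → cum 108
  km 73 (Zone III, w=110) → cum 218  ≥ 159 → median here
  km 76 (Zone II, w=100) → cum 318
Optimal location: km 73.

x = 73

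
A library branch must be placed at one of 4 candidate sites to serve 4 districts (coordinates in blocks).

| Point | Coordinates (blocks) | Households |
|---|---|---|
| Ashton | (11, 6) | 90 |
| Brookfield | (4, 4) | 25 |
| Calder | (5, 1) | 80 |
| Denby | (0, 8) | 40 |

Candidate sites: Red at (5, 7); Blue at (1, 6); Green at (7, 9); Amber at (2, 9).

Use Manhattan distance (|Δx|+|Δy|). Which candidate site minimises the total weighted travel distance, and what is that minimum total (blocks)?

Red, total 1450 blocks

Total weighted distance at each candidate:
  Red (5, 7): total = 1450
  Blue (1, 6): total = 1865
  Green (7, 9): total = 1950
  Amber (2, 9): total = 2255
Minimum is at Red with total 1450 blocks.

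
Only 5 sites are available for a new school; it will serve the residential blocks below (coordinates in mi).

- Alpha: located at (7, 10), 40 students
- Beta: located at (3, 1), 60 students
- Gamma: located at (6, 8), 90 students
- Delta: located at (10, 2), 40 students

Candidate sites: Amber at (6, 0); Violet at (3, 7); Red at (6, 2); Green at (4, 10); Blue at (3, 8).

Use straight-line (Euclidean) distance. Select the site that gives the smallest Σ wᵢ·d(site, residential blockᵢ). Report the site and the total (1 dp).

Total weighted distance at each candidate:
  Amber (6, 0): total = 1490.6
  Violet (3, 7): total = 1188.7
  Red (6, 2): total = 1212.2
  Green (4, 10): total = 1317.9
  Blue (3, 8): total = 1237.7
Minimum is at Violet with total 1188.7 mi.

Violet, total 1188.7 mi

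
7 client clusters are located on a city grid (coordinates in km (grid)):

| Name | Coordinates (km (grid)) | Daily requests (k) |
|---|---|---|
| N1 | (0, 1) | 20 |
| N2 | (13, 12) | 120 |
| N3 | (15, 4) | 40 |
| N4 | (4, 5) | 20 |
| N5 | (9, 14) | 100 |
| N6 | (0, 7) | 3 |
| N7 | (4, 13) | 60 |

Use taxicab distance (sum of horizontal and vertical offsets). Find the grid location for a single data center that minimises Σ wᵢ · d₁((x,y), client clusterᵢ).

(9, 12)

Manhattan distance separates: Σwᵢ(|x−xᵢ|+|y−yᵢ|) = Σwᵢ|x−xᵢ| + Σwᵢ|y−yᵢ|, so x and y are optimised independently as 1-D weighted medians.
Total weight W = 363; half = 181.5.
x-coordinate, sorted with cumulative weight:
  x=0 (N1, w=20) cum 20
  x=0 (N6, w=3) cum 23
  x=4 (N4, w=20) cum 43
  x=4 (N7, w=60) cum 103
  x=9 (N5, w=100) cum 203  ← median
  x=13 (N2, w=120) cum 323
  x=15 (N3, w=40) cum 363
⇒ x* = 9
y-coordinate, sorted with cumulative weight:
  y=1 (N1, w=20) cum 20
  y=4 (N3, w=40) cum 60
  y=5 (N4, w=20) cum 80
  y=7 (N6, w=3) cum 83
  y=12 (N2, w=120) cum 203  ← median
  y=13 (N7, w=60) cum 263
  y=14 (N5, w=100) cum 363
⇒ y* = 12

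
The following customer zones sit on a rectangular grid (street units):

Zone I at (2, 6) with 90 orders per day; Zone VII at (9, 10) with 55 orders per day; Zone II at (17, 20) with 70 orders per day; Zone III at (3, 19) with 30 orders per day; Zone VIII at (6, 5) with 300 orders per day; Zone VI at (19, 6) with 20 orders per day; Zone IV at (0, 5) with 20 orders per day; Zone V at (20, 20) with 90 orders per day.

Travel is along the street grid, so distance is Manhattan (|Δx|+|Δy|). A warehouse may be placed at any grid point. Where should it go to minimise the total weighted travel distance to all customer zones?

Manhattan distance separates: Σwᵢ(|x−xᵢ|+|y−yᵢ|) = Σwᵢ|x−xᵢ| + Σwᵢ|y−yᵢ|, so x and y are optimised independently as 1-D weighted medians.
Total weight W = 675; half = 337.5.
x-coordinate, sorted with cumulative weight:
  x=0 (Zone IV, w=20) cum 20
  x=2 (Zone I, w=90) cum 110
  x=3 (Zone III, w=30) cum 140
  x=6 (Zone VIII, w=300) cum 440  ← median
  x=9 (Zone VII, w=55) cum 495
  x=17 (Zone II, w=70) cum 565
  x=19 (Zone VI, w=20) cum 585
  x=20 (Zone V, w=90) cum 675
⇒ x* = 6
y-coordinate, sorted with cumulative weight:
  y=5 (Zone VIII, w=300) cum 300
  y=5 (Zone IV, w=20) cum 320
  y=6 (Zone I, w=90) cum 410  ← median
  y=6 (Zone VI, w=20) cum 430
  y=10 (Zone VII, w=55) cum 485
  y=19 (Zone III, w=30) cum 515
  y=20 (Zone II, w=70) cum 585
  y=20 (Zone V, w=90) cum 675
⇒ y* = 6

(6, 6)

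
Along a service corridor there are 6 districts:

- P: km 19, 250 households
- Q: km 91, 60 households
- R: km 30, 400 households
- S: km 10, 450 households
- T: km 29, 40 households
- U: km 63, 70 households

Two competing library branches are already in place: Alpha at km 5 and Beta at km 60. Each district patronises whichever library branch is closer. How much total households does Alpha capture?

The indifferent point is the midpoint (5+60)/2 = 32.5; districts left of it (closer to Alpha at 5) go to Alpha, those right go to Beta.
  S at 10 (w=450) → Alpha
  P at 19 (w=250) → Alpha
  T at 29 (w=40) → Alpha
  R at 30 (w=400) → Alpha
  U at 63 (w=70) → Beta
  Q at 91 (w=60) → Beta
Alpha captures 1140; Beta captures 130.

1140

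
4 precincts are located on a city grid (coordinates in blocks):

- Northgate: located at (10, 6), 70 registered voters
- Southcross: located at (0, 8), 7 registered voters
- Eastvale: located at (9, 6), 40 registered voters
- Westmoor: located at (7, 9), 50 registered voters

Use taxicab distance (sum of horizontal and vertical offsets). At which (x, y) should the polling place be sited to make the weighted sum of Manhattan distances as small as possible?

Manhattan distance separates: Σwᵢ(|x−xᵢ|+|y−yᵢ|) = Σwᵢ|x−xᵢ| + Σwᵢ|y−yᵢ|, so x and y are optimised independently as 1-D weighted medians.
Total weight W = 167; half = 83.5.
x-coordinate, sorted with cumulative weight:
  x=0 (Southcross, w=7) cum 7
  x=7 (Westmoor, w=50) cum 57
  x=9 (Eastvale, w=40) cum 97  ← median
  x=10 (Northgate, w=70) cum 167
⇒ x* = 9
y-coordinate, sorted with cumulative weight:
  y=6 (Northgate, w=70) cum 70
  y=6 (Eastvale, w=40) cum 110  ← median
  y=8 (Southcross, w=7) cum 117
  y=9 (Westmoor, w=50) cum 167
⇒ y* = 6

(9, 6)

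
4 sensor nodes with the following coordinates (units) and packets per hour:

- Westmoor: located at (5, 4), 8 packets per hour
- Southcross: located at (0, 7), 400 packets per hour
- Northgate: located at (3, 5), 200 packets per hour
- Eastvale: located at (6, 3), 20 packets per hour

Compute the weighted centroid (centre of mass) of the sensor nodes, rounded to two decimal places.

(1.21, 6.20)

The minimiser of Σwᵢ‖p−pᵢ‖² is the weighted centroid p* = (Σwᵢpᵢ)/(Σwᵢ).
Σwᵢ = 628.
Σwᵢxᵢ = 8·5 + 400·0 + 200·3 + 20·6 = 760.
Σwᵢyᵢ = 8·4 + 400·7 + 200·5 + 20·3 = 3892.
x* = 760/628 = 1.21, y* = 3892/628 = 6.20.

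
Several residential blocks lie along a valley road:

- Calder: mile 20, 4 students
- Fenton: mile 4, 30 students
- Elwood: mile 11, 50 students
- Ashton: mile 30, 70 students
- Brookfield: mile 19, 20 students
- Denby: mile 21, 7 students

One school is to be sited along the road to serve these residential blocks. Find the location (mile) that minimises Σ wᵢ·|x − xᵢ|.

For a sum of weighted absolute distances on a line, the optimum is the weighted median (not the mean). Total weight W = 181; half-weight = 90.5.
Sort by position and accumulate weight:
  mile 4 (Fenton, w=30) → cum 30
  mile 11 (Elwood, w=50) → cum 80
  mile 19 (Brookfield, w=20) → cum 100  ≥ 90.5 → median here
  mile 20 (Calder, w=4) → cum 104
  mile 21 (Denby, w=7) → cum 111
  mile 30 (Ashton, w=70) → cum 181
Optimal location: mile 19.

x = 19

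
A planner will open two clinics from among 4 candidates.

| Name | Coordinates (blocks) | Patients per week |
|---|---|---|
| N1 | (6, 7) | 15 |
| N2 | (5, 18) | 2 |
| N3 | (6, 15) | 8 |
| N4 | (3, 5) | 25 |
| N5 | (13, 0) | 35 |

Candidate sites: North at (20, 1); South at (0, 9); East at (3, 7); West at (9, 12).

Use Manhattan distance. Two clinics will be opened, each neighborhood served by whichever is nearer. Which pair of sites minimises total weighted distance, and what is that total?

Evaluate every pair (each demand assigned to the nearer of the two):
  {North, East}: total = 489
  {North, South}: total = 699
  {East, West}: total = 723
  {North, West}: total = 793
  {South, East}: total = 804
  {South, West}: total = 923
Best pair: {North, East} with total 489.

{North, East}, total 489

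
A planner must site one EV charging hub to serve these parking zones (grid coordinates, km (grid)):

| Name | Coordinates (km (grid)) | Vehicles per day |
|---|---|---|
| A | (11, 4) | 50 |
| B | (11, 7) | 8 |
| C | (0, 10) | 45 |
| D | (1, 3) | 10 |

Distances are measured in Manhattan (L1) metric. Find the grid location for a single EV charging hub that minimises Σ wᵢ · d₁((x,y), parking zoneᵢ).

(11, 4)

Manhattan distance separates: Σwᵢ(|x−xᵢ|+|y−yᵢ|) = Σwᵢ|x−xᵢ| + Σwᵢ|y−yᵢ|, so x and y are optimised independently as 1-D weighted medians.
Total weight W = 113; half = 56.5.
x-coordinate, sorted with cumulative weight:
  x=0 (C, w=45) cum 45
  x=1 (D, w=10) cum 55
  x=11 (A, w=50) cum 105  ← median
  x=11 (B, w=8) cum 113
⇒ x* = 11
y-coordinate, sorted with cumulative weight:
  y=3 (D, w=10) cum 10
  y=4 (A, w=50) cum 60  ← median
  y=7 (B, w=8) cum 68
  y=10 (C, w=45) cum 113
⇒ y* = 4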